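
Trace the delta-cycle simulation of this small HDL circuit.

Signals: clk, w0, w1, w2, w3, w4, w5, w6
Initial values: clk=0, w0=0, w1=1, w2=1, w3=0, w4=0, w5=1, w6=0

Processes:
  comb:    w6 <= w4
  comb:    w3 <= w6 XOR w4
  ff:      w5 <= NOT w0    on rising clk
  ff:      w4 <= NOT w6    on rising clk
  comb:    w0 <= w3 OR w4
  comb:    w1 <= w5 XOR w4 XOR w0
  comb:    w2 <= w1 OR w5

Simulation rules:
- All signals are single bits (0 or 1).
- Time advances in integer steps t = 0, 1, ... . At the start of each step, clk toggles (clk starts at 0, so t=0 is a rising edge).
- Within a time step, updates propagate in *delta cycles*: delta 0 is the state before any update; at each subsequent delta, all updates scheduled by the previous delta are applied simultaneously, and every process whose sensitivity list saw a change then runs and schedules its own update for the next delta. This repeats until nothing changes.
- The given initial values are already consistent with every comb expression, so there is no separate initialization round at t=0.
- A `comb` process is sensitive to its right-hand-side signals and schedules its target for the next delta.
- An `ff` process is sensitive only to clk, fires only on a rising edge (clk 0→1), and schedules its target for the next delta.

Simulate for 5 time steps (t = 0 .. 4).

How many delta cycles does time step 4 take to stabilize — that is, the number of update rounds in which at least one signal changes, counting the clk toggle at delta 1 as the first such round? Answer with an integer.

t=0 Δ0: w5=1 clk=0 w4=0 w2=1 w0=0 w3=0 w1=1 w6=0
  Δ1: clk:0→1
  Δ2: w4:0→1
  Δ3: w0:0→1, w3:0→1, w1:1→0, w6:0→1
  Δ4: w3:1→0, w1:0→1
  (4Δ to stable)
t=1 Δ0: w5=1 clk=1 w4=1 w2=1 w0=1 w3=0 w1=1 w6=1
  Δ1: clk:1→0
  (1Δ to stable)
t=2 Δ0: w5=1 clk=0 w4=1 w2=1 w0=1 w3=0 w1=1 w6=1
  Δ1: clk:0→1
  Δ2: w5:1→0, w4:1→0
  Δ3: w0:1→0, w3:0→1, w6:1→0
  Δ4: w0:0→1, w3:1→0, w1:1→0
  Δ5: w2:1→0, w0:1→0, w1:0→1
  Δ6: w2:0→1, w1:1→0
  Δ7: w2:1→0
  (7Δ to stable)
t=3 Δ0: w5=0 clk=1 w4=0 w2=0 w0=0 w3=0 w1=0 w6=0
  Δ1: clk:1→0
  (1Δ to stable)
t=4 Δ0: w5=0 clk=0 w4=0 w2=0 w0=0 w3=0 w1=0 w6=0
  Δ1: clk:0→1
  Δ2: w5:0→1, w4:0→1
  Δ3: w2:0→1, w0:0→1, w3:0→1, w6:0→1
  Δ4: w3:1→0, w1:0→1
  (4Δ to stable)

4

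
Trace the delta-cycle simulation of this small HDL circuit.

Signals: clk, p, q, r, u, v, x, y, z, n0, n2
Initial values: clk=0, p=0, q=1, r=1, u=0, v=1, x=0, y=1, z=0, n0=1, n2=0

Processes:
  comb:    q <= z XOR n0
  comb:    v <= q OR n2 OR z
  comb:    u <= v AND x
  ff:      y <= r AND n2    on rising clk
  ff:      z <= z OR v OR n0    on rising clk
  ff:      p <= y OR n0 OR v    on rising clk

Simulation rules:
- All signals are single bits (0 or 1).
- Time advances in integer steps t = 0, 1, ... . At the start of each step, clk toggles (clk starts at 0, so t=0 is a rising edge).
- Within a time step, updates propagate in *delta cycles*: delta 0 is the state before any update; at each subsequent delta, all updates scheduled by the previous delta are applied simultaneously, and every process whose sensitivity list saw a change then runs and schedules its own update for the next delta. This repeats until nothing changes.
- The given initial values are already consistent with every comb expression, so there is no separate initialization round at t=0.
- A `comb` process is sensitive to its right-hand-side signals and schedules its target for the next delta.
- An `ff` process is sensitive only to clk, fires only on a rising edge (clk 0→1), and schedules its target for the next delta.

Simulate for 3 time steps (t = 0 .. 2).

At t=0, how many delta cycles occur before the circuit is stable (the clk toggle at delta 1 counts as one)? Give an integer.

3

[bits: y,n2,x,r,u,q,v,n0,z,clk,p]
t=0: Δ0=10010111000 Δ1=10010111010 Δ2=00010111111 Δ3=00010011111 | 3Δ
t=1: Δ0=00010011111 Δ1=00010011101 | 1Δ
t=2: Δ0=00010011101 Δ1=00010011111 | 1Δ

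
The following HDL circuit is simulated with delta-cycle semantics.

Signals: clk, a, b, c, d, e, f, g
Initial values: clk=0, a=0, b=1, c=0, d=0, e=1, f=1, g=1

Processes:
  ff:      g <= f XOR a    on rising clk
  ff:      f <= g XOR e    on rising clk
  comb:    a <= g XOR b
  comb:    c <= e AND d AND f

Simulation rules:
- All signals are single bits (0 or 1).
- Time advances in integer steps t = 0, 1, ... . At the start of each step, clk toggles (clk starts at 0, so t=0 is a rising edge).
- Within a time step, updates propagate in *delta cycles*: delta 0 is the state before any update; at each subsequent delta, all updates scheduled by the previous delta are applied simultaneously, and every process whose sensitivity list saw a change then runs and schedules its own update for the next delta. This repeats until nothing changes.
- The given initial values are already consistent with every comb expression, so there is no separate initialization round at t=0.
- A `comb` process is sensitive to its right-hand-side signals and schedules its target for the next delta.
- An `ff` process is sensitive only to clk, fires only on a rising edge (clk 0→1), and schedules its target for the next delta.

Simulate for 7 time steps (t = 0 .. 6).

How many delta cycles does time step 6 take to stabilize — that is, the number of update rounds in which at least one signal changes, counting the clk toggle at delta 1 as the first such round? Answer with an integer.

t=0 Δ0: f=1 d=0 c=0 e=1 clk=0 a=0 g=1 b=1
  Δ1: clk:0→1
  Δ2: f:1→0
  (2Δ to stable)
t=1 Δ0: f=0 d=0 c=0 e=1 clk=1 a=0 g=1 b=1
  Δ1: clk:1→0
  (1Δ to stable)
t=2 Δ0: f=0 d=0 c=0 e=1 clk=0 a=0 g=1 b=1
  Δ1: clk:0→1
  Δ2: g:1→0
  Δ3: a:0→1
  (3Δ to stable)
t=3 Δ0: f=0 d=0 c=0 e=1 clk=1 a=1 g=0 b=1
  Δ1: clk:1→0
  (1Δ to stable)
t=4 Δ0: f=0 d=0 c=0 e=1 clk=0 a=1 g=0 b=1
  Δ1: clk:0→1
  Δ2: f:0→1, g:0→1
  Δ3: a:1→0
  (3Δ to stable)
t=5 Δ0: f=1 d=0 c=0 e=1 clk=1 a=0 g=1 b=1
  Δ1: clk:1→0
  (1Δ to stable)
t=6 Δ0: f=1 d=0 c=0 e=1 clk=0 a=0 g=1 b=1
  Δ1: clk:0→1
  Δ2: f:1→0
  (2Δ to stable)

2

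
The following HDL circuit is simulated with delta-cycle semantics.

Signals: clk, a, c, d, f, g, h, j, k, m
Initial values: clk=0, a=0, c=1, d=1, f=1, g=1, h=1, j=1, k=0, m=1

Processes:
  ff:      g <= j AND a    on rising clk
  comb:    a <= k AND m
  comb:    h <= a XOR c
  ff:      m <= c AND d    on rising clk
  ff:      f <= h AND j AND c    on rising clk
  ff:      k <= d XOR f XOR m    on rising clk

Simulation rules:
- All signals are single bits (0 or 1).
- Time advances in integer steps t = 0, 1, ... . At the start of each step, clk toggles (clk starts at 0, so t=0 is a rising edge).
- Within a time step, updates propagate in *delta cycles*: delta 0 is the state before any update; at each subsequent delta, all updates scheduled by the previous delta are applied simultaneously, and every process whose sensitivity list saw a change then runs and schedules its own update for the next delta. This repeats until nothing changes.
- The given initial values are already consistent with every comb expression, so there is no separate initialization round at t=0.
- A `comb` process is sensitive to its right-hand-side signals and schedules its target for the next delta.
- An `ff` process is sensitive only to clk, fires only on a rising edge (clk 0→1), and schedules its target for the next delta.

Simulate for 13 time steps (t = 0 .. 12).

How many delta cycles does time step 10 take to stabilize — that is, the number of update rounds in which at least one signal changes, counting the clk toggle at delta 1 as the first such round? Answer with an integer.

[bits: j,clk,m,d,g,k,f,h,c,a]
t=0: Δ0=1011101110 Δ1=1111101110 Δ2=1111011110 Δ3=1111011111 Δ4=1111011011 | 4Δ
t=1: Δ0=1111011011 Δ1=1011011011 | 1Δ
t=2: Δ0=1011011011 Δ1=1111011011 Δ2=1111110011 | 2Δ
t=3: Δ0=1111110011 Δ1=1011110011 | 1Δ
t=4: Δ0=1011110011 Δ1=1111110011 Δ2=1111100011 Δ3=1111100010 Δ4=1111100110 | 4Δ
t=5: Δ0=1111100110 Δ1=1011100110 | 1Δ
t=6: Δ0=1011100110 Δ1=1111100110 Δ2=1111001110 | 2Δ
t=7: Δ0=1111001110 Δ1=1011001110 | 1Δ
t=8: Δ0=1011001110 Δ1=1111001110 Δ2=1111011110 Δ3=1111011111 Δ4=1111011011 | 4Δ
t=9: Δ0=1111011011 Δ1=1011011011 | 1Δ
t=10: Δ0=1011011011 Δ1=1111011011 Δ2=1111110011 | 2Δ
t=11: Δ0=1111110011 Δ1=1011110011 | 1Δ
t=12: Δ0=1011110011 Δ1=1111110011 Δ2=1111100011 Δ3=1111100010 Δ4=1111100110 | 4Δ

2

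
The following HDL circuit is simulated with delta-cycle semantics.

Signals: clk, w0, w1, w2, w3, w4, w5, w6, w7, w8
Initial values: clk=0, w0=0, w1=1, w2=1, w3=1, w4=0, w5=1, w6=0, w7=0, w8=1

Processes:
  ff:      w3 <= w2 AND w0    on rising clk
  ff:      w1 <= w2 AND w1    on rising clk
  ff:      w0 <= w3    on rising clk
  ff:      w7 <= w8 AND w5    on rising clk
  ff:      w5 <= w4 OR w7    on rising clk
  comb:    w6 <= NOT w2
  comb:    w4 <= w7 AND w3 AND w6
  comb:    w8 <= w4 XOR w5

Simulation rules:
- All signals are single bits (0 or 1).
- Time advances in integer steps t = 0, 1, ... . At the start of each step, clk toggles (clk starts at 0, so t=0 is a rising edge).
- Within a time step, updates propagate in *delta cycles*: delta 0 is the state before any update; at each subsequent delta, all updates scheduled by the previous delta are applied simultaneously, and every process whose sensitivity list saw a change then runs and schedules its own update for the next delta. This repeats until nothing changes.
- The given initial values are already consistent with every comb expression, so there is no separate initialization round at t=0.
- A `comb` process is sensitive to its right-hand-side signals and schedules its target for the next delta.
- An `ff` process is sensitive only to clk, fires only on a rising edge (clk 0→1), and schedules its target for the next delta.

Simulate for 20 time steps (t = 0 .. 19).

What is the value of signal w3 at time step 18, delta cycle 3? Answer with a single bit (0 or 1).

1

[bits: w3,clk,w4,w7,w6,w0,w5,w1,w2,w8]
t=0: Δ0=1000001111 Δ1=1100001111 Δ2=0101010111 Δ3=0101010110 | 3Δ
t=1: Δ0=0101010110 Δ1=0001010110 | 1Δ
t=2: Δ0=0001010110 Δ1=0101010110 Δ2=1100001110 Δ3=1100001111 | 3Δ
t=3: Δ0=1100001111 Δ1=1000001111 | 1Δ
t=4: Δ0=1000001111 Δ1=1100001111 Δ2=0101010111 Δ3=0101010110 | 3Δ
t=5: Δ0=0101010110 Δ1=0001010110 | 1Δ
t=6: Δ0=0001010110 Δ1=0101010110 Δ2=1100001110 Δ3=1100001111 | 3Δ
t=7: Δ0=1100001111 Δ1=1000001111 | 1Δ
t=8: Δ0=1000001111 Δ1=1100001111 Δ2=0101010111 Δ3=0101010110 | 3Δ
t=9: Δ0=0101010110 Δ1=0001010110 | 1Δ
t=10: Δ0=0001010110 Δ1=0101010110 Δ2=1100001110 Δ3=1100001111 | 3Δ
t=11: Δ0=1100001111 Δ1=1000001111 | 1Δ
t=12: Δ0=1000001111 Δ1=1100001111 Δ2=0101010111 Δ3=0101010110 | 3Δ
t=13: Δ0=0101010110 Δ1=0001010110 | 1Δ
t=14: Δ0=0001010110 Δ1=0101010110 Δ2=1100001110 Δ3=1100001111 | 3Δ
t=15: Δ0=1100001111 Δ1=1000001111 | 1Δ
t=16: Δ0=1000001111 Δ1=1100001111 Δ2=0101010111 Δ3=0101010110 | 3Δ
t=17: Δ0=0101010110 Δ1=0001010110 | 1Δ
t=18: Δ0=0001010110 Δ1=0101010110 Δ2=1100001110 Δ3=1100001111 | 3Δ
t=19: Δ0=1100001111 Δ1=1000001111 | 1Δ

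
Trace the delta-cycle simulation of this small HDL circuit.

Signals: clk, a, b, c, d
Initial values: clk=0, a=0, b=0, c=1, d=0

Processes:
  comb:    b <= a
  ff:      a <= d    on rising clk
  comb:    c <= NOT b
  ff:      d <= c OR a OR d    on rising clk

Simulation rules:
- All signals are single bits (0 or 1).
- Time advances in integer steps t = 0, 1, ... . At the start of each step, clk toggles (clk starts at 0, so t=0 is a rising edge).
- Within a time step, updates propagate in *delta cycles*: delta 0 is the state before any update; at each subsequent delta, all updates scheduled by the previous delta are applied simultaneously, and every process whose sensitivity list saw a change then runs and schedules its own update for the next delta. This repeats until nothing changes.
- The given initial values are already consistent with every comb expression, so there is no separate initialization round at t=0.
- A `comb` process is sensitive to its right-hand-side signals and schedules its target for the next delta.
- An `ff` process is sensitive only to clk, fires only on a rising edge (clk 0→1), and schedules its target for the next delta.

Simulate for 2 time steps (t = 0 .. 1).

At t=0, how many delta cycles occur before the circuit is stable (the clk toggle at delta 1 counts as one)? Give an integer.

t0.Δ0 a=0 clk=0 d=0 c=1 b=0
t0.Δ1 a=0 clk=1 d=0 c=1 b=0
t0.Δ2 a=0 clk=1 d=1 c=1 b=0
t1.Δ0 a=0 clk=1 d=1 c=1 b=0
t1.Δ1 a=0 clk=0 d=1 c=1 b=0

2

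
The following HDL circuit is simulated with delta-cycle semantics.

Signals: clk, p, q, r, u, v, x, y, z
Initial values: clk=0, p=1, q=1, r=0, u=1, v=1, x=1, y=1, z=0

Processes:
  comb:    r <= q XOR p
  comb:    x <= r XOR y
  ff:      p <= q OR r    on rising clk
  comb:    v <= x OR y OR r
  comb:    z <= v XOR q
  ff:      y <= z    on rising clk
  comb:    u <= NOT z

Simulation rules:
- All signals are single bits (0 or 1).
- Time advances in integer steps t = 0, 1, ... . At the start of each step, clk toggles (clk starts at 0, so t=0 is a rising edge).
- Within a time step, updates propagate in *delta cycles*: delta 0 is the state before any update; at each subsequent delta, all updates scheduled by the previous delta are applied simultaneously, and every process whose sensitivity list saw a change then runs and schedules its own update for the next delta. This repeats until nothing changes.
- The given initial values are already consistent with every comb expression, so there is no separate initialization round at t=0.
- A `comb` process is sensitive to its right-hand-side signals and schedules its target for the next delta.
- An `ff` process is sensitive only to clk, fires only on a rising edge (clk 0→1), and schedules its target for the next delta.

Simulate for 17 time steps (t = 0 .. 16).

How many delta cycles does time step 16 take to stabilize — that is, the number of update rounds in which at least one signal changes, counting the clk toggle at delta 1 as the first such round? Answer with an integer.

6

t=0 Δ0: z=0 u=1 clk=0 q=1 r=0 y=1 p=1 x=1 v=1
  Δ1: clk:0→1
  Δ2: y:1→0
  Δ3: x:1→0
  Δ4: v:1→0
  Δ5: z:0→1
  Δ6: u:1→0
  (6Δ to stable)
t=1 Δ0: z=1 u=0 clk=1 q=1 r=0 y=0 p=1 x=0 v=0
  Δ1: clk:1→0
  (1Δ to stable)
t=2 Δ0: z=1 u=0 clk=0 q=1 r=0 y=0 p=1 x=0 v=0
  Δ1: clk:0→1
  Δ2: y:0→1
  Δ3: x:0→1, v:0→1
  Δ4: z:1→0
  Δ5: u:0→1
  (5Δ to stable)
t=3 Δ0: z=0 u=1 clk=1 q=1 r=0 y=1 p=1 x=1 v=1
  Δ1: clk:1→0
  (1Δ to stable)
t=4 Δ0: z=0 u=1 clk=0 q=1 r=0 y=1 p=1 x=1 v=1
  Δ1: clk:0→1
  Δ2: y:1→0
  Δ3: x:1→0
  Δ4: v:1→0
  Δ5: z:0→1
  Δ6: u:1→0
  (6Δ to stable)
t=5 Δ0: z=1 u=0 clk=1 q=1 r=0 y=0 p=1 x=0 v=0
  Δ1: clk:1→0
  (1Δ to stable)
t=6 Δ0: z=1 u=0 clk=0 q=1 r=0 y=0 p=1 x=0 v=0
  Δ1: clk:0→1
  Δ2: y:0→1
  Δ3: x:0→1, v:0→1
  Δ4: z:1→0
  Δ5: u:0→1
  (5Δ to stable)
t=7 Δ0: z=0 u=1 clk=1 q=1 r=0 y=1 p=1 x=1 v=1
  Δ1: clk:1→0
  (1Δ to stable)
t=8 Δ0: z=0 u=1 clk=0 q=1 r=0 y=1 p=1 x=1 v=1
  Δ1: clk:0→1
  Δ2: y:1→0
  Δ3: x:1→0
  Δ4: v:1→0
  Δ5: z:0→1
  Δ6: u:1→0
  (6Δ to stable)
t=9 Δ0: z=1 u=0 clk=1 q=1 r=0 y=0 p=1 x=0 v=0
  Δ1: clk:1→0
  (1Δ to stable)
t=10 Δ0: z=1 u=0 clk=0 q=1 r=0 y=0 p=1 x=0 v=0
  Δ1: clk:0→1
  Δ2: y:0→1
  Δ3: x:0→1, v:0→1
  Δ4: z:1→0
  Δ5: u:0→1
  (5Δ to stable)
t=11 Δ0: z=0 u=1 clk=1 q=1 r=0 y=1 p=1 x=1 v=1
  Δ1: clk:1→0
  (1Δ to stable)
t=12 Δ0: z=0 u=1 clk=0 q=1 r=0 y=1 p=1 x=1 v=1
  Δ1: clk:0→1
  Δ2: y:1→0
  Δ3: x:1→0
  Δ4: v:1→0
  Δ5: z:0→1
  Δ6: u:1→0
  (6Δ to stable)
t=13 Δ0: z=1 u=0 clk=1 q=1 r=0 y=0 p=1 x=0 v=0
  Δ1: clk:1→0
  (1Δ to stable)
t=14 Δ0: z=1 u=0 clk=0 q=1 r=0 y=0 p=1 x=0 v=0
  Δ1: clk:0→1
  Δ2: y:0→1
  Δ3: x:0→1, v:0→1
  Δ4: z:1→0
  Δ5: u:0→1
  (5Δ to stable)
t=15 Δ0: z=0 u=1 clk=1 q=1 r=0 y=1 p=1 x=1 v=1
  Δ1: clk:1→0
  (1Δ to stable)
t=16 Δ0: z=0 u=1 clk=0 q=1 r=0 y=1 p=1 x=1 v=1
  Δ1: clk:0→1
  Δ2: y:1→0
  Δ3: x:1→0
  Δ4: v:1→0
  Δ5: z:0→1
  Δ6: u:1→0
  (6Δ to stable)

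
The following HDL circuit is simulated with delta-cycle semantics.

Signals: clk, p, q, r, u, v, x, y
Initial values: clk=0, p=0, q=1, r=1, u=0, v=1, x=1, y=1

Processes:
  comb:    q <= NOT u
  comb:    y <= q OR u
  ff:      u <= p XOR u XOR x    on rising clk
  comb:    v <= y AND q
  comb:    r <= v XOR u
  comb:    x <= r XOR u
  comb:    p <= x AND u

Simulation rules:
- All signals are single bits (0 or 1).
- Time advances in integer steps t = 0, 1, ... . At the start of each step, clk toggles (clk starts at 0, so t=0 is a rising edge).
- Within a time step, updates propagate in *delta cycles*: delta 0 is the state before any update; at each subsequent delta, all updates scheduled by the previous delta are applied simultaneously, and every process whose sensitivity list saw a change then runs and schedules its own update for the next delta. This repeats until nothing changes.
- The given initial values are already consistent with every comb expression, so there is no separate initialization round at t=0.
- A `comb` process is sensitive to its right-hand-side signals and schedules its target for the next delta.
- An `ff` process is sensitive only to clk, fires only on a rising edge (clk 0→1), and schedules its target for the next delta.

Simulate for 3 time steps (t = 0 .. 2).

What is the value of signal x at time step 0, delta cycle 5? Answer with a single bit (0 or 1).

1

[bits: p,q,clk,x,y,r,u,v]
t=0: Δ0=01011101 Δ1=01111101 Δ2=01111111 Δ3=10101011 Δ4=00111010 Δ5=10111110 Δ6=10101110 Δ7=00101110 | 7Δ
t=1: Δ0=00101110 Δ1=00001110 | 1Δ
t=2: Δ0=00001110 Δ1=00101110 | 1Δ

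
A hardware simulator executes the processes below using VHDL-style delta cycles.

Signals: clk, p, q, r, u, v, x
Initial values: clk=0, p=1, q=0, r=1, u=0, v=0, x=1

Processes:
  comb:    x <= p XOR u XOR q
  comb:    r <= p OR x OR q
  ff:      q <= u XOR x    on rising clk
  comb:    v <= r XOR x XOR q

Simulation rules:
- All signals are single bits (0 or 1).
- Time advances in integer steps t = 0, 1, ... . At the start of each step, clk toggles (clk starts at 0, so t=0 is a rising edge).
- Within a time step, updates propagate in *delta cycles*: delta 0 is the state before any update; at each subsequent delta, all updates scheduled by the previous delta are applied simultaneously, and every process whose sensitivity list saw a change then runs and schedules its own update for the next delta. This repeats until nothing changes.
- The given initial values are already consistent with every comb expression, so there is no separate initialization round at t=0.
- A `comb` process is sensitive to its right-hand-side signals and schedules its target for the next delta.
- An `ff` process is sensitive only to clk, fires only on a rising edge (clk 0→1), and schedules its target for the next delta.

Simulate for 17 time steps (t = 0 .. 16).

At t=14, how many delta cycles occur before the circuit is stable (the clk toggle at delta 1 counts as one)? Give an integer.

4

[bits: v,x,u,q,clk,r,p]
t=0: Δ0=0100011 Δ1=0100111 Δ2=0101111 Δ3=1001111 Δ4=0001111 | 4Δ
t=1: Δ0=0001111 Δ1=0001011 | 1Δ
t=2: Δ0=0001011 Δ1=0001111 Δ2=0000111 Δ3=1100111 Δ4=0100111 | 4Δ
t=3: Δ0=0100111 Δ1=0100011 | 1Δ
t=4: Δ0=0100011 Δ1=0100111 Δ2=0101111 Δ3=1001111 Δ4=0001111 | 4Δ
t=5: Δ0=0001111 Δ1=0001011 | 1Δ
t=6: Δ0=0001011 Δ1=0001111 Δ2=0000111 Δ3=1100111 Δ4=0100111 | 4Δ
t=7: Δ0=0100111 Δ1=0100011 | 1Δ
t=8: Δ0=0100011 Δ1=0100111 Δ2=0101111 Δ3=1001111 Δ4=0001111 | 4Δ
t=9: Δ0=0001111 Δ1=0001011 | 1Δ
t=10: Δ0=0001011 Δ1=0001111 Δ2=0000111 Δ3=1100111 Δ4=0100111 | 4Δ
t=11: Δ0=0100111 Δ1=0100011 | 1Δ
t=12: Δ0=0100011 Δ1=0100111 Δ2=0101111 Δ3=1001111 Δ4=0001111 | 4Δ
t=13: Δ0=0001111 Δ1=0001011 | 1Δ
t=14: Δ0=0001011 Δ1=0001111 Δ2=0000111 Δ3=1100111 Δ4=0100111 | 4Δ
t=15: Δ0=0100111 Δ1=0100011 | 1Δ
t=16: Δ0=0100011 Δ1=0100111 Δ2=0101111 Δ3=1001111 Δ4=0001111 | 4Δ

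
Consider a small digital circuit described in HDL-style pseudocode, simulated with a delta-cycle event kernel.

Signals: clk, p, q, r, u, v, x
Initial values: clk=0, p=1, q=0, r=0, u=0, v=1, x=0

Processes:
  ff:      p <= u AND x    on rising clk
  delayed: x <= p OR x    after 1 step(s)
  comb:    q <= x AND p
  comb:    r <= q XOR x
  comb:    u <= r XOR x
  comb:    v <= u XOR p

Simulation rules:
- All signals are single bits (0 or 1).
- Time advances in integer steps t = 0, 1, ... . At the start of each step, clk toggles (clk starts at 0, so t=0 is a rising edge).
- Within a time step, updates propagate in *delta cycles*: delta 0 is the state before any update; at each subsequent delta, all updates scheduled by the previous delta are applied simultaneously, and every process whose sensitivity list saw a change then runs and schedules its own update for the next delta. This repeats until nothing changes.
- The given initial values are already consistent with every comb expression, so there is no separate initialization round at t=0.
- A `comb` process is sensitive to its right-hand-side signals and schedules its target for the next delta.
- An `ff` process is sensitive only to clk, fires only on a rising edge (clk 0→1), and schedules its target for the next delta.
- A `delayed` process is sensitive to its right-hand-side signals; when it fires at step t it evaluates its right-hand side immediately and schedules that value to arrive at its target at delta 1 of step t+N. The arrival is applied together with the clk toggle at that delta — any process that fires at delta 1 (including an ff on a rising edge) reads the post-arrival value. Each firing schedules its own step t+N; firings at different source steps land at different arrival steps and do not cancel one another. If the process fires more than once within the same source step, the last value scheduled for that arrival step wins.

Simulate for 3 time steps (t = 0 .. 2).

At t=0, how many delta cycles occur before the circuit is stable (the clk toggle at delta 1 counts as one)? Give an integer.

t=0 Δ0: u=0 p=1 r=0 q=0 clk=0 v=1 x=0
  Δ1: clk:0→1
  Δ2: p:1→0
  Δ3: v:1→0
  (3Δ to stable)
t=1 Δ0: u=0 p=0 r=0 q=0 clk=1 v=0 x=0
  Δ1: clk:1→0
  (1Δ to stable)
t=2 Δ0: u=0 p=0 r=0 q=0 clk=0 v=0 x=0
  Δ1: clk:0→1
  (1Δ to stable)

3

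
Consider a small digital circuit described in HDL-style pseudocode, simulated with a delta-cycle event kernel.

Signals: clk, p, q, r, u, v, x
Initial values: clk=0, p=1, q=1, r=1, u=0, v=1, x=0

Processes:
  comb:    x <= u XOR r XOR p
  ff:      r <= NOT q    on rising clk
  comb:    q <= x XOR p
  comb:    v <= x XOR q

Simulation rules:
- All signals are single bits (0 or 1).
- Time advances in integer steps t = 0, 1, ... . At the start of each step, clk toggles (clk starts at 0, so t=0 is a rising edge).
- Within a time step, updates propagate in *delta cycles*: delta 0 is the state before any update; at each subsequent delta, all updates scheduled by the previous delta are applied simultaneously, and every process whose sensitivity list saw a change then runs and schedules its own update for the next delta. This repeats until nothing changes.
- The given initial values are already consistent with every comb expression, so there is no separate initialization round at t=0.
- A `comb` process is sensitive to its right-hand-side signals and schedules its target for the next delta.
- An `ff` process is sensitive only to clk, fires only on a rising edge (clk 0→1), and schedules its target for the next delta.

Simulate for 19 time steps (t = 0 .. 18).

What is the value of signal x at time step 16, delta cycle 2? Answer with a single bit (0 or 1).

0

t=0 Δ0: u=0 r=1 p=1 q=1 v=1 clk=0 x=0
  Δ1: clk:0→1
  Δ2: r:1→0
  Δ3: x:0→1
  Δ4: q:1→0, v:1→0
  Δ5: v:0→1
  (5Δ to stable)
t=1 Δ0: u=0 r=0 p=1 q=0 v=1 clk=1 x=1
  Δ1: clk:1→0
  (1Δ to stable)
t=2 Δ0: u=0 r=0 p=1 q=0 v=1 clk=0 x=1
  Δ1: clk:0→1
  Δ2: r:0→1
  Δ3: x:1→0
  Δ4: q:0→1, v:1→0
  Δ5: v:0→1
  (5Δ to stable)
t=3 Δ0: u=0 r=1 p=1 q=1 v=1 clk=1 x=0
  Δ1: clk:1→0
  (1Δ to stable)
t=4 Δ0: u=0 r=1 p=1 q=1 v=1 clk=0 x=0
  Δ1: clk:0→1
  Δ2: r:1→0
  Δ3: x:0→1
  Δ4: q:1→0, v:1→0
  Δ5: v:0→1
  (5Δ to stable)
t=5 Δ0: u=0 r=0 p=1 q=0 v=1 clk=1 x=1
  Δ1: clk:1→0
  (1Δ to stable)
t=6 Δ0: u=0 r=0 p=1 q=0 v=1 clk=0 x=1
  Δ1: clk:0→1
  Δ2: r:0→1
  Δ3: x:1→0
  Δ4: q:0→1, v:1→0
  Δ5: v:0→1
  (5Δ to stable)
t=7 Δ0: u=0 r=1 p=1 q=1 v=1 clk=1 x=0
  Δ1: clk:1→0
  (1Δ to stable)
t=8 Δ0: u=0 r=1 p=1 q=1 v=1 clk=0 x=0
  Δ1: clk:0→1
  Δ2: r:1→0
  Δ3: x:0→1
  Δ4: q:1→0, v:1→0
  Δ5: v:0→1
  (5Δ to stable)
t=9 Δ0: u=0 r=0 p=1 q=0 v=1 clk=1 x=1
  Δ1: clk:1→0
  (1Δ to stable)
t=10 Δ0: u=0 r=0 p=1 q=0 v=1 clk=0 x=1
  Δ1: clk:0→1
  Δ2: r:0→1
  Δ3: x:1→0
  Δ4: q:0→1, v:1→0
  Δ5: v:0→1
  (5Δ to stable)
t=11 Δ0: u=0 r=1 p=1 q=1 v=1 clk=1 x=0
  Δ1: clk:1→0
  (1Δ to stable)
t=12 Δ0: u=0 r=1 p=1 q=1 v=1 clk=0 x=0
  Δ1: clk:0→1
  Δ2: r:1→0
  Δ3: x:0→1
  Δ4: q:1→0, v:1→0
  Δ5: v:0→1
  (5Δ to stable)
t=13 Δ0: u=0 r=0 p=1 q=0 v=1 clk=1 x=1
  Δ1: clk:1→0
  (1Δ to stable)
t=14 Δ0: u=0 r=0 p=1 q=0 v=1 clk=0 x=1
  Δ1: clk:0→1
  Δ2: r:0→1
  Δ3: x:1→0
  Δ4: q:0→1, v:1→0
  Δ5: v:0→1
  (5Δ to stable)
t=15 Δ0: u=0 r=1 p=1 q=1 v=1 clk=1 x=0
  Δ1: clk:1→0
  (1Δ to stable)
t=16 Δ0: u=0 r=1 p=1 q=1 v=1 clk=0 x=0
  Δ1: clk:0→1
  Δ2: r:1→0
  Δ3: x:0→1
  Δ4: q:1→0, v:1→0
  Δ5: v:0→1
  (5Δ to stable)
t=17 Δ0: u=0 r=0 p=1 q=0 v=1 clk=1 x=1
  Δ1: clk:1→0
  (1Δ to stable)
t=18 Δ0: u=0 r=0 p=1 q=0 v=1 clk=0 x=1
  Δ1: clk:0→1
  Δ2: r:0→1
  Δ3: x:1→0
  Δ4: q:0→1, v:1→0
  Δ5: v:0→1
  (5Δ to stable)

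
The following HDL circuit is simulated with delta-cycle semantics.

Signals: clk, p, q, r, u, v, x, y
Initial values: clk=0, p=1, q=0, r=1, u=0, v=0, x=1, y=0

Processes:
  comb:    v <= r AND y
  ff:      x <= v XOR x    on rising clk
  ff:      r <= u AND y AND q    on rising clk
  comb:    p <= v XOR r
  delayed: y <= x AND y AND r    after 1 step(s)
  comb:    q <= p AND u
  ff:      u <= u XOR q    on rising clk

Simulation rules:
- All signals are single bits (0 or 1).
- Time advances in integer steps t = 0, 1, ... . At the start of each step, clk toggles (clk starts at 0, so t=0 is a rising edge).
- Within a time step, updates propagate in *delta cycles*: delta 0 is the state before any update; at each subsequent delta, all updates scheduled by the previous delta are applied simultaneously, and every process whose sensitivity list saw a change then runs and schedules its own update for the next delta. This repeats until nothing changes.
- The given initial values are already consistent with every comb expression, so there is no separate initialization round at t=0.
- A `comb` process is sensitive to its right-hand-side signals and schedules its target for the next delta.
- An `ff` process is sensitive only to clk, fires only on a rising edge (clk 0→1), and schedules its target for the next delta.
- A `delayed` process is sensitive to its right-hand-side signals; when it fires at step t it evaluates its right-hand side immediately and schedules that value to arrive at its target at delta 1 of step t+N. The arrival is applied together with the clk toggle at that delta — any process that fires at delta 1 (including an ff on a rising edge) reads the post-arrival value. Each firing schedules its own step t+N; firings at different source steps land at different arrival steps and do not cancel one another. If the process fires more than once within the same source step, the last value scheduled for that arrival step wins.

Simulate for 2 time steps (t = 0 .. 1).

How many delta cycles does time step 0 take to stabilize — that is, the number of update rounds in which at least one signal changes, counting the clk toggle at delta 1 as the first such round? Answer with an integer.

3

[bits: x,q,u,y,r,v,clk,p]
t=0: Δ0=10001001 Δ1=10001011 Δ2=10000011 Δ3=10000010 | 3Δ
t=1: Δ0=10000010 Δ1=10000000 | 1Δ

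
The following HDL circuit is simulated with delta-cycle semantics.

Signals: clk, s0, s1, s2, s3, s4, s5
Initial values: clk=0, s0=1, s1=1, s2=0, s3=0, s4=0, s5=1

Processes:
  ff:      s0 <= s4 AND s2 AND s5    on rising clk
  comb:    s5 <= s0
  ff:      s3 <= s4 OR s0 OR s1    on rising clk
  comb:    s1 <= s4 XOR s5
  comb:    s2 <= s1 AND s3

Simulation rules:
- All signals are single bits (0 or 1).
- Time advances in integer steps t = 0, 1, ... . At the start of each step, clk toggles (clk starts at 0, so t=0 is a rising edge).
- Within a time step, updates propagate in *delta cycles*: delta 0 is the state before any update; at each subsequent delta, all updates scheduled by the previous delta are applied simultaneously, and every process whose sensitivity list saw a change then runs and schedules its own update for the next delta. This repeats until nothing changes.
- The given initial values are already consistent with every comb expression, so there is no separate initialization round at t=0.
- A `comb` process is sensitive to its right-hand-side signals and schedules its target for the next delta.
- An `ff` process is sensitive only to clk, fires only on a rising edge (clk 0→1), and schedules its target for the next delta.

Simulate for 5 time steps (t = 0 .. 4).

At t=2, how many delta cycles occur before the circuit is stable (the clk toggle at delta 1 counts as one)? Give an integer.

2

t0.Δ0 clk=0 s3=0 s5=1 s0=1 s1=1 s2=0 s4=0
t0.Δ1 clk=1 s3=0 s5=1 s0=1 s1=1 s2=0 s4=0
t0.Δ2 clk=1 s3=1 s5=1 s0=0 s1=1 s2=0 s4=0
t0.Δ3 clk=1 s3=1 s5=0 s0=0 s1=1 s2=1 s4=0
t0.Δ4 clk=1 s3=1 s5=0 s0=0 s1=0 s2=1 s4=0
t0.Δ5 clk=1 s3=1 s5=0 s0=0 s1=0 s2=0 s4=0
t1.Δ0 clk=1 s3=1 s5=0 s0=0 s1=0 s2=0 s4=0
t1.Δ1 clk=0 s3=1 s5=0 s0=0 s1=0 s2=0 s4=0
t2.Δ0 clk=0 s3=1 s5=0 s0=0 s1=0 s2=0 s4=0
t2.Δ1 clk=1 s3=1 s5=0 s0=0 s1=0 s2=0 s4=0
t2.Δ2 clk=1 s3=0 s5=0 s0=0 s1=0 s2=0 s4=0
t3.Δ0 clk=1 s3=0 s5=0 s0=0 s1=0 s2=0 s4=0
t3.Δ1 clk=0 s3=0 s5=0 s0=0 s1=0 s2=0 s4=0
t4.Δ0 clk=0 s3=0 s5=0 s0=0 s1=0 s2=0 s4=0
t4.Δ1 clk=1 s3=0 s5=0 s0=0 s1=0 s2=0 s4=0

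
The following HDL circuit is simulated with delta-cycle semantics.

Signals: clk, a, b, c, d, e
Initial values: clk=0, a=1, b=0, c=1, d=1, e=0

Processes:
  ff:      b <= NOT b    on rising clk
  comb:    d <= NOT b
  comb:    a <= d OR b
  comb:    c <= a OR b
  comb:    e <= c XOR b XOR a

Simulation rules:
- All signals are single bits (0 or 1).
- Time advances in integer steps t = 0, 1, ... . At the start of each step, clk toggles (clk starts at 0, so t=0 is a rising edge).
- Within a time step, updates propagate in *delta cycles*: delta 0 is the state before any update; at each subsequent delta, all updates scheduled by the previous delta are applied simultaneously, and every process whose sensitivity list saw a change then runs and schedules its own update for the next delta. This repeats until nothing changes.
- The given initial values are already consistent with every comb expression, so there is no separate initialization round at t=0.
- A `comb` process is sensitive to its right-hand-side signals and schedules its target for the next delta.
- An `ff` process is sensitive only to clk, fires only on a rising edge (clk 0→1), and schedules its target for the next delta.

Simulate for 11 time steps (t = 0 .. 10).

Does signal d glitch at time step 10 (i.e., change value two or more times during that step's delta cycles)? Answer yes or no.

no

t=0 Δ0: b=0 e=0 c=1 clk=0 d=1 a=1
  Δ1: clk:0→1
  Δ2: b:0→1
  Δ3: e:0→1, d:1→0
  (3Δ to stable)
t=1 Δ0: b=1 e=1 c=1 clk=1 d=0 a=1
  Δ1: clk:1→0
  (1Δ to stable)
t=2 Δ0: b=1 e=1 c=1 clk=0 d=0 a=1
  Δ1: clk:0→1
  Δ2: b:1→0
  Δ3: e:1→0, d:0→1, a:1→0
  Δ4: e:0→1, c:1→0, a:0→1
  Δ5: c:0→1
  Δ6: e:1→0
  (6Δ to stable)
t=3 Δ0: b=0 e=0 c=1 clk=1 d=1 a=1
  Δ1: clk:1→0
  (1Δ to stable)
t=4 Δ0: b=0 e=0 c=1 clk=0 d=1 a=1
  Δ1: clk:0→1
  Δ2: b:0→1
  Δ3: e:0→1, d:1→0
  (3Δ to stable)
t=5 Δ0: b=1 e=1 c=1 clk=1 d=0 a=1
  Δ1: clk:1→0
  (1Δ to stable)
t=6 Δ0: b=1 e=1 c=1 clk=0 d=0 a=1
  Δ1: clk:0→1
  Δ2: b:1→0
  Δ3: e:1→0, d:0→1, a:1→0
  Δ4: e:0→1, c:1→0, a:0→1
  Δ5: c:0→1
  Δ6: e:1→0
  (6Δ to stable)
t=7 Δ0: b=0 e=0 c=1 clk=1 d=1 a=1
  Δ1: clk:1→0
  (1Δ to stable)
t=8 Δ0: b=0 e=0 c=1 clk=0 d=1 a=1
  Δ1: clk:0→1
  Δ2: b:0→1
  Δ3: e:0→1, d:1→0
  (3Δ to stable)
t=9 Δ0: b=1 e=1 c=1 clk=1 d=0 a=1
  Δ1: clk:1→0
  (1Δ to stable)
t=10 Δ0: b=1 e=1 c=1 clk=0 d=0 a=1
  Δ1: clk:0→1
  Δ2: b:1→0
  Δ3: e:1→0, d:0→1, a:1→0
  Δ4: e:0→1, c:1→0, a:0→1
  Δ5: c:0→1
  Δ6: e:1→0
  (6Δ to stable)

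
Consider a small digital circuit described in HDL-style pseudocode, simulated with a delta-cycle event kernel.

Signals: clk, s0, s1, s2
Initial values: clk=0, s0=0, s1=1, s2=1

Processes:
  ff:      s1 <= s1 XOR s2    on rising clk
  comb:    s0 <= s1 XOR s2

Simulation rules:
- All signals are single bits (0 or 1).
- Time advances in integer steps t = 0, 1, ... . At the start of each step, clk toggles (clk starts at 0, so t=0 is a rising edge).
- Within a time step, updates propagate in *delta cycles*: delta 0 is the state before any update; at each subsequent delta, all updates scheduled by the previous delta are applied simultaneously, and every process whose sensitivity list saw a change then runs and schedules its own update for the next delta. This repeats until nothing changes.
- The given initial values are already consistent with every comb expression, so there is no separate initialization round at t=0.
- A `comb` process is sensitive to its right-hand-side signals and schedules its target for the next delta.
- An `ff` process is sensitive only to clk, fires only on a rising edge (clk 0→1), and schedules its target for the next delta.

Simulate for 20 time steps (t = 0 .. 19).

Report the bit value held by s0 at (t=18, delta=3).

[bits: s2,clk,s0,s1]
t=0: Δ0=1001 Δ1=1101 Δ2=1100 Δ3=1110 | 3Δ
t=1: Δ0=1110 Δ1=1010 | 1Δ
t=2: Δ0=1010 Δ1=1110 Δ2=1111 Δ3=1101 | 3Δ
t=3: Δ0=1101 Δ1=1001 | 1Δ
t=4: Δ0=1001 Δ1=1101 Δ2=1100 Δ3=1110 | 3Δ
t=5: Δ0=1110 Δ1=1010 | 1Δ
t=6: Δ0=1010 Δ1=1110 Δ2=1111 Δ3=1101 | 3Δ
t=7: Δ0=1101 Δ1=1001 | 1Δ
t=8: Δ0=1001 Δ1=1101 Δ2=1100 Δ3=1110 | 3Δ
t=9: Δ0=1110 Δ1=1010 | 1Δ
t=10: Δ0=1010 Δ1=1110 Δ2=1111 Δ3=1101 | 3Δ
t=11: Δ0=1101 Δ1=1001 | 1Δ
t=12: Δ0=1001 Δ1=1101 Δ2=1100 Δ3=1110 | 3Δ
t=13: Δ0=1110 Δ1=1010 | 1Δ
t=14: Δ0=1010 Δ1=1110 Δ2=1111 Δ3=1101 | 3Δ
t=15: Δ0=1101 Δ1=1001 | 1Δ
t=16: Δ0=1001 Δ1=1101 Δ2=1100 Δ3=1110 | 3Δ
t=17: Δ0=1110 Δ1=1010 | 1Δ
t=18: Δ0=1010 Δ1=1110 Δ2=1111 Δ3=1101 | 3Δ
t=19: Δ0=1101 Δ1=1001 | 1Δ

0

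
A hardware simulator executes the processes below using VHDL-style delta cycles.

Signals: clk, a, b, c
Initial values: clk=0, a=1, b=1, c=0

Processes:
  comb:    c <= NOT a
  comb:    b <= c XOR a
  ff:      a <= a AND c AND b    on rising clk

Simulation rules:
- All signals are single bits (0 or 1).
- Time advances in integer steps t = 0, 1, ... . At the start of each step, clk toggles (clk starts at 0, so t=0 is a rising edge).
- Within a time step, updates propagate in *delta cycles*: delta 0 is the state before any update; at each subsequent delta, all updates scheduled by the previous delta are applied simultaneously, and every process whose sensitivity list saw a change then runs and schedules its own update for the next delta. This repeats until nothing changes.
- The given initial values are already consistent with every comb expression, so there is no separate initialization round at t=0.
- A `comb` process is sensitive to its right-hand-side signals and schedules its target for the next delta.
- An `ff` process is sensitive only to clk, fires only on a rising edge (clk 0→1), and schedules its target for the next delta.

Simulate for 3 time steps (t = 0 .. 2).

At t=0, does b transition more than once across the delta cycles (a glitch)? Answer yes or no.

yes

t=0 Δ0: a=1 b=1 clk=0 c=0
  Δ1: clk:0→1
  Δ2: a:1→0
  Δ3: b:1→0, c:0→1
  Δ4: b:0→1
  (4Δ to stable)
t=1 Δ0: a=0 b=1 clk=1 c=1
  Δ1: clk:1→0
  (1Δ to stable)
t=2 Δ0: a=0 b=1 clk=0 c=1
  Δ1: clk:0→1
  (1Δ to stable)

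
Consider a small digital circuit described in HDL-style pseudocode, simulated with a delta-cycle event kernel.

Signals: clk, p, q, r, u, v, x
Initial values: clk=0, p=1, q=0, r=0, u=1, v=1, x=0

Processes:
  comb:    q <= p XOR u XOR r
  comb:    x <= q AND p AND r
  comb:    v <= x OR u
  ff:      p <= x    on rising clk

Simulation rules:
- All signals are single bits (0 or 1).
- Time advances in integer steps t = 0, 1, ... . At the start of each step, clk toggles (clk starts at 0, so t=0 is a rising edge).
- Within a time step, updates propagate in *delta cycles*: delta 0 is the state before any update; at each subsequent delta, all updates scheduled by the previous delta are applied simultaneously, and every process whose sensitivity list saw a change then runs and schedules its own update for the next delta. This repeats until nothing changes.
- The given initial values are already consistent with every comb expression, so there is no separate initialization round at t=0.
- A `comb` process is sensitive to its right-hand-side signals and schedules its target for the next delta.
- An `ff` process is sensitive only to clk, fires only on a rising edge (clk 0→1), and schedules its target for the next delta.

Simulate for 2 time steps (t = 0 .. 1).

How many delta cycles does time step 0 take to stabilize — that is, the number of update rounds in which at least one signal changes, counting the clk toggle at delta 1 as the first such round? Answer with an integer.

3

t=0 Δ0: r=0 clk=0 p=1 v=1 q=0 x=0 u=1
  Δ1: clk:0→1
  Δ2: p:1→0
  Δ3: q:0→1
  (3Δ to stable)
t=1 Δ0: r=0 clk=1 p=0 v=1 q=1 x=0 u=1
  Δ1: clk:1→0
  (1Δ to stable)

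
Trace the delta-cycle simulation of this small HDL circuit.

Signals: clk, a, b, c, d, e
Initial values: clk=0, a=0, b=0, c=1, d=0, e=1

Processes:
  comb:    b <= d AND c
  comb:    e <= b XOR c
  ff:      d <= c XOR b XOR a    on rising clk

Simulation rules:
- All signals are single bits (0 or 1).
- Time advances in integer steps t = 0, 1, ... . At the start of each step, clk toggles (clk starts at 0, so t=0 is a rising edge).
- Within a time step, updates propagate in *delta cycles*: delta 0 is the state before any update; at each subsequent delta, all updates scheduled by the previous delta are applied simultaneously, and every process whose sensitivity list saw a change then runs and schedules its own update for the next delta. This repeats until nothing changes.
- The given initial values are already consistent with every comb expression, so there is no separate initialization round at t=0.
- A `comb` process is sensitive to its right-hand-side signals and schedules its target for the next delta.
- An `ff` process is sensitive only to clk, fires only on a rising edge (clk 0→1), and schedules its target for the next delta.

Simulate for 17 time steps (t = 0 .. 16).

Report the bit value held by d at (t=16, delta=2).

[bits: b,d,e,clk,c,a]
t=0: Δ0=001010 Δ1=001110 Δ2=011110 Δ3=111110 Δ4=110110 | 4Δ
t=1: Δ0=110110 Δ1=110010 | 1Δ
t=2: Δ0=110010 Δ1=110110 Δ2=100110 Δ3=000110 Δ4=001110 | 4Δ
t=3: Δ0=001110 Δ1=001010 | 1Δ
t=4: Δ0=001010 Δ1=001110 Δ2=011110 Δ3=111110 Δ4=110110 | 4Δ
t=5: Δ0=110110 Δ1=110010 | 1Δ
t=6: Δ0=110010 Δ1=110110 Δ2=100110 Δ3=000110 Δ4=001110 | 4Δ
t=7: Δ0=001110 Δ1=001010 | 1Δ
t=8: Δ0=001010 Δ1=001110 Δ2=011110 Δ3=111110 Δ4=110110 | 4Δ
t=9: Δ0=110110 Δ1=110010 | 1Δ
t=10: Δ0=110010 Δ1=110110 Δ2=100110 Δ3=000110 Δ4=001110 | 4Δ
t=11: Δ0=001110 Δ1=001010 | 1Δ
t=12: Δ0=001010 Δ1=001110 Δ2=011110 Δ3=111110 Δ4=110110 | 4Δ
t=13: Δ0=110110 Δ1=110010 | 1Δ
t=14: Δ0=110010 Δ1=110110 Δ2=100110 Δ3=000110 Δ4=001110 | 4Δ
t=15: Δ0=001110 Δ1=001010 | 1Δ
t=16: Δ0=001010 Δ1=001110 Δ2=011110 Δ3=111110 Δ4=110110 | 4Δ

1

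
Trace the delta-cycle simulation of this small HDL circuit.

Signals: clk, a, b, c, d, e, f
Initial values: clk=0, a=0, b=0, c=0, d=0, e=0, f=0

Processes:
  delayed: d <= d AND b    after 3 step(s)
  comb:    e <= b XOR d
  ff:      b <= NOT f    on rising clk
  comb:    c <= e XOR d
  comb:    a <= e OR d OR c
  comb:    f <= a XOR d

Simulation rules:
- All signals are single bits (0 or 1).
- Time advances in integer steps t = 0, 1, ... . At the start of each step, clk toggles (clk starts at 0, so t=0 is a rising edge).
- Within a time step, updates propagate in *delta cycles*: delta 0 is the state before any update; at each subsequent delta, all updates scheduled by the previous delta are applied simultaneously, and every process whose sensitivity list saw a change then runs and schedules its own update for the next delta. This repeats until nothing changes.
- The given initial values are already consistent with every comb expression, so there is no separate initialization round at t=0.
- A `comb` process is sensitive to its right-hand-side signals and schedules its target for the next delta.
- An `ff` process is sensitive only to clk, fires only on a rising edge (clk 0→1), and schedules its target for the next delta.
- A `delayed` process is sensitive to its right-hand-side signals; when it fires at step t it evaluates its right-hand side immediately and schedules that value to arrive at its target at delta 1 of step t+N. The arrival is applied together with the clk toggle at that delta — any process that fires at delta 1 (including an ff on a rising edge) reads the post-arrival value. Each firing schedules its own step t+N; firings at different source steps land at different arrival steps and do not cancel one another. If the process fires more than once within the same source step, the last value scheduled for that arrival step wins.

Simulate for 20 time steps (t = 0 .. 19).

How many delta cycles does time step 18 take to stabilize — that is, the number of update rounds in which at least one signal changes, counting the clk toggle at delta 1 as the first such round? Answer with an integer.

t0.Δ0 b=0 clk=0 a=0 c=0 d=0 e=0 f=0
t0.Δ1 b=0 clk=1 a=0 c=0 d=0 e=0 f=0
t0.Δ2 b=1 clk=1 a=0 c=0 d=0 e=0 f=0
t0.Δ3 b=1 clk=1 a=0 c=0 d=0 e=1 f=0
t0.Δ4 b=1 clk=1 a=1 c=1 d=0 e=1 f=0
t0.Δ5 b=1 clk=1 a=1 c=1 d=0 e=1 f=1
t1.Δ0 b=1 clk=1 a=1 c=1 d=0 e=1 f=1
t1.Δ1 b=1 clk=0 a=1 c=1 d=0 e=1 f=1
t2.Δ0 b=1 clk=0 a=1 c=1 d=0 e=1 f=1
t2.Δ1 b=1 clk=1 a=1 c=1 d=0 e=1 f=1
t2.Δ2 b=0 clk=1 a=1 c=1 d=0 e=1 f=1
t2.Δ3 b=0 clk=1 a=1 c=1 d=0 e=0 f=1
t2.Δ4 b=0 clk=1 a=1 c=0 d=0 e=0 f=1
t2.Δ5 b=0 clk=1 a=0 c=0 d=0 e=0 f=1
t2.Δ6 b=0 clk=1 a=0 c=0 d=0 e=0 f=0
t3.Δ0 b=0 clk=1 a=0 c=0 d=0 e=0 f=0
t3.Δ1 b=0 clk=0 a=0 c=0 d=0 e=0 f=0
t4.Δ0 b=0 clk=0 a=0 c=0 d=0 e=0 f=0
t4.Δ1 b=0 clk=1 a=0 c=0 d=0 e=0 f=0
t4.Δ2 b=1 clk=1 a=0 c=0 d=0 e=0 f=0
t4.Δ3 b=1 clk=1 a=0 c=0 d=0 e=1 f=0
t4.Δ4 b=1 clk=1 a=1 c=1 d=0 e=1 f=0
t4.Δ5 b=1 clk=1 a=1 c=1 d=0 e=1 f=1
t5.Δ0 b=1 clk=1 a=1 c=1 d=0 e=1 f=1
t5.Δ1 b=1 clk=0 a=1 c=1 d=0 e=1 f=1
t6.Δ0 b=1 clk=0 a=1 c=1 d=0 e=1 f=1
t6.Δ1 b=1 clk=1 a=1 c=1 d=0 e=1 f=1
t6.Δ2 b=0 clk=1 a=1 c=1 d=0 e=1 f=1
t6.Δ3 b=0 clk=1 a=1 c=1 d=0 e=0 f=1
t6.Δ4 b=0 clk=1 a=1 c=0 d=0 e=0 f=1
t6.Δ5 b=0 clk=1 a=0 c=0 d=0 e=0 f=1
t6.Δ6 b=0 clk=1 a=0 c=0 d=0 e=0 f=0
t7.Δ0 b=0 clk=1 a=0 c=0 d=0 e=0 f=0
t7.Δ1 b=0 clk=0 a=0 c=0 d=0 e=0 f=0
t8.Δ0 b=0 clk=0 a=0 c=0 d=0 e=0 f=0
t8.Δ1 b=0 clk=1 a=0 c=0 d=0 e=0 f=0
t8.Δ2 b=1 clk=1 a=0 c=0 d=0 e=0 f=0
t8.Δ3 b=1 clk=1 a=0 c=0 d=0 e=1 f=0
t8.Δ4 b=1 clk=1 a=1 c=1 d=0 e=1 f=0
t8.Δ5 b=1 clk=1 a=1 c=1 d=0 e=1 f=1
t9.Δ0 b=1 clk=1 a=1 c=1 d=0 e=1 f=1
t9.Δ1 b=1 clk=0 a=1 c=1 d=0 e=1 f=1
t10.Δ0 b=1 clk=0 a=1 c=1 d=0 e=1 f=1
t10.Δ1 b=1 clk=1 a=1 c=1 d=0 e=1 f=1
t10.Δ2 b=0 clk=1 a=1 c=1 d=0 e=1 f=1
t10.Δ3 b=0 clk=1 a=1 c=1 d=0 e=0 f=1
t10.Δ4 b=0 clk=1 a=1 c=0 d=0 e=0 f=1
t10.Δ5 b=0 clk=1 a=0 c=0 d=0 e=0 f=1
t10.Δ6 b=0 clk=1 a=0 c=0 d=0 e=0 f=0
t11.Δ0 b=0 clk=1 a=0 c=0 d=0 e=0 f=0
t11.Δ1 b=0 clk=0 a=0 c=0 d=0 e=0 f=0
t12.Δ0 b=0 clk=0 a=0 c=0 d=0 e=0 f=0
t12.Δ1 b=0 clk=1 a=0 c=0 d=0 e=0 f=0
t12.Δ2 b=1 clk=1 a=0 c=0 d=0 e=0 f=0
t12.Δ3 b=1 clk=1 a=0 c=0 d=0 e=1 f=0
t12.Δ4 b=1 clk=1 a=1 c=1 d=0 e=1 f=0
t12.Δ5 b=1 clk=1 a=1 c=1 d=0 e=1 f=1
t13.Δ0 b=1 clk=1 a=1 c=1 d=0 e=1 f=1
t13.Δ1 b=1 clk=0 a=1 c=1 d=0 e=1 f=1
t14.Δ0 b=1 clk=0 a=1 c=1 d=0 e=1 f=1
t14.Δ1 b=1 clk=1 a=1 c=1 d=0 e=1 f=1
t14.Δ2 b=0 clk=1 a=1 c=1 d=0 e=1 f=1
t14.Δ3 b=0 clk=1 a=1 c=1 d=0 e=0 f=1
t14.Δ4 b=0 clk=1 a=1 c=0 d=0 e=0 f=1
t14.Δ5 b=0 clk=1 a=0 c=0 d=0 e=0 f=1
t14.Δ6 b=0 clk=1 a=0 c=0 d=0 e=0 f=0
t15.Δ0 b=0 clk=1 a=0 c=0 d=0 e=0 f=0
t15.Δ1 b=0 clk=0 a=0 c=0 d=0 e=0 f=0
t16.Δ0 b=0 clk=0 a=0 c=0 d=0 e=0 f=0
t16.Δ1 b=0 clk=1 a=0 c=0 d=0 e=0 f=0
t16.Δ2 b=1 clk=1 a=0 c=0 d=0 e=0 f=0
t16.Δ3 b=1 clk=1 a=0 c=0 d=0 e=1 f=0
t16.Δ4 b=1 clk=1 a=1 c=1 d=0 e=1 f=0
t16.Δ5 b=1 clk=1 a=1 c=1 d=0 e=1 f=1
t17.Δ0 b=1 clk=1 a=1 c=1 d=0 e=1 f=1
t17.Δ1 b=1 clk=0 a=1 c=1 d=0 e=1 f=1
t18.Δ0 b=1 clk=0 a=1 c=1 d=0 e=1 f=1
t18.Δ1 b=1 clk=1 a=1 c=1 d=0 e=1 f=1
t18.Δ2 b=0 clk=1 a=1 c=1 d=0 e=1 f=1
t18.Δ3 b=0 clk=1 a=1 c=1 d=0 e=0 f=1
t18.Δ4 b=0 clk=1 a=1 c=0 d=0 e=0 f=1
t18.Δ5 b=0 clk=1 a=0 c=0 d=0 e=0 f=1
t18.Δ6 b=0 clk=1 a=0 c=0 d=0 e=0 f=0
t19.Δ0 b=0 clk=1 a=0 c=0 d=0 e=0 f=0
t19.Δ1 b=0 clk=0 a=0 c=0 d=0 e=0 f=0

6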